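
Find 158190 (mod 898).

142

158190 = 176·898 + 142, so 158190 ≡ 142 (mod 898).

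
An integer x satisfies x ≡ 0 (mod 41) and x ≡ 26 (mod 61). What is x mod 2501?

697

41⁻¹ mod 61: 41×3 ≡ 1 (mod 61), so 41⁻¹ ≡ 3.
x = 0 + 41×((26 − 0)×3 mod 61) = 0 + 41×17 = 697.
Check: 697 mod 41 = 0, 697 mod 61 = 26. ✓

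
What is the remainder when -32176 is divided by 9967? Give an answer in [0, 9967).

-32176 = -4*9967 + 7692, so -32176 ≡ 7692 (mod 9967).

7692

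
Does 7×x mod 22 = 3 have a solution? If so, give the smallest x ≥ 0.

13

gcd(7, 22) = 1, so a unique solution mod 22 exists.
7⁻¹ ≡ 19 (mod 22).
x ≡ 19×3 ≡ 13 (mod 22).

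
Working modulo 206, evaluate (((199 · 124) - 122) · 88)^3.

64

199 · 124 = 24676 ≡ 162 (mod 206)
162 - 122 = 40
40 · 88 = 3520 ≡ 18 (mod 206)
(18)^3 ≡ 64 (mod 206)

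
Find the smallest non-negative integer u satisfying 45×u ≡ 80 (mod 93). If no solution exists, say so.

no solution

gcd(45, 93) = 3, and 3 does not divide 80.
So the congruence has no solution.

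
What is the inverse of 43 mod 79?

By the extended Euclidean algorithm:
79 = 1*43 + 36
43 = 1*36 + 7
36 = 5*7 + 1
7 = 7*1 + 0
gcd(43, 79) = 1, so the inverse exists.
Bézout: 1 = 6*79 − 11*43.
So 43⁻¹ ≡ −11 ≡ 68 (mod 79).

68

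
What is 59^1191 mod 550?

59

By square-and-multiply:
1191 in binary is 10010100111, i.e. 1191 = 1024 + 128 + 32 + 4 + 2 + 1.
59^1 ≡ 59 (mod 550)
59^2 ≡ 59^2 = 3481 ≡ 181 (mod 550)
59^4 ≡ 181^2 = 32761 ≡ 311 (mod 550)
59^8 ≡ 311^2 = 96721 ≡ 471 (mod 550)
59^16 ≡ 471^2 = 221841 ≡ 191 (mod 550)
59^32 ≡ 191^2 = 36481 ≡ 181 (mod 550)
59^64 ≡ 181^2 = 32761 ≡ 311 (mod 550)
59^128 ≡ 311^2 = 96721 ≡ 471 (mod 550)
59^256 ≡ 471^2 = 221841 ≡ 191 (mod 550)
59^512 ≡ 191^2 = 36481 ≡ 181 (mod 550)
59^1024 ≡ 181^2 = 32761 ≡ 311 (mod 550)
59^1191 = 59^1024 * 59^128 * 59^32 * 59^4 * 59^2 * 59^1 ≡ 311 * 471 * 181 * 311 * 181 * 59 (mod 550).
Accumulate the product:
311 * 471 = 146481 ≡ 181
181 * 181 = 32761 ≡ 311
311 * 311 = 96721 ≡ 471
471 * 181 = 85251 ≡ 1
1 * 59 = 59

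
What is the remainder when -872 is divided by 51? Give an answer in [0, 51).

46

-872 = -18·51 + 46, so -872 ≡ 46 (mod 51).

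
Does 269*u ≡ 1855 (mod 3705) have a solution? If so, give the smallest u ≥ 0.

365

gcd(269, 3705) = 1, so a unique solution mod 3705 exists.
269⁻¹ ≡ 2369 (mod 3705).
u ≡ 2369*1855 ≡ 365 (mod 3705).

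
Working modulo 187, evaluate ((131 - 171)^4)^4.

131 - 171 = -40 ≡ 147 (mod 187)
(147)^4 ≡ 157 (mod 187)
(157)^4 ≡ 103 (mod 187)

103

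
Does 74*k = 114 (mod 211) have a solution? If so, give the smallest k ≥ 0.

gcd(74, 211) = 1, so a unique solution mod 211 exists.
74⁻¹ ≡ 77 (mod 211).
k ≡ 77*114 ≡ 127 (mod 211).

127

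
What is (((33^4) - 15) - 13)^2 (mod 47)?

27

(33)^4 ≡ 17 (mod 47)
17 - 15 = 2
2 - 13 = -11 ≡ 36 (mod 47)
(36)^2 ≡ 27 (mod 47)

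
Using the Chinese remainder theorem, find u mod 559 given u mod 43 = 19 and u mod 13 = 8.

43⁻¹ mod 13: 43·10 ≡ 1 (mod 13), so 43⁻¹ ≡ 10.
u = 19 + 43·((8 − 19)·10 mod 13) = 19 + 43·7 = 320.
Check: 320 mod 43 = 19, 320 mod 13 = 8. ✓

320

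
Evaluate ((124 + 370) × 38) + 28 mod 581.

208

124 + 370 = 494
494 × 38 = 18772 ≡ 180 (mod 581)
180 + 28 = 208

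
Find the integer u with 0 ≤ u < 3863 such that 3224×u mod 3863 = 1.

3730

3863 = 1·3224 + 639
3224 = 5·639 + 29
639 = 22·29 + 1
29 = 29·1 + 0
gcd(3224, 3863) = 1, so the inverse exists.
Back-substitute for 1:
1 = 1·639 − 22·29
  = −22·3224 + 111·639
  = 111·3863 − 133·3224
So 3224⁻¹ ≡ −133 ≡ 3730 (mod 3863).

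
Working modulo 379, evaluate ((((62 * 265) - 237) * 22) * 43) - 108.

62 * 265 = 16430 ≡ 133 (mod 379)
133 - 237 = -104 ≡ 275 (mod 379)
275 * 22 = 6050 ≡ 365 (mod 379)
365 * 43 = 15695 ≡ 156 (mod 379)
156 - 108 = 48

48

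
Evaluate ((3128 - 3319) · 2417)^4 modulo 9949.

3128 - 3319 = -191 ≡ 9758 (mod 9949)
9758 · 2417 = 23585086 ≡ 5956 (mod 9949)
(5956)^4 ≡ 3525 (mod 9949)

3525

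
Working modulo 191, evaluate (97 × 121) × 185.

57

97 × 121 = 11737 ≡ 86 (mod 191)
86 × 185 = 15910 ≡ 57 (mod 191)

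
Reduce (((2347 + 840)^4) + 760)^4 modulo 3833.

2347 + 840 = 3187
(3187)^4 ≡ 1381 (mod 3833)
1381 + 760 = 2141
(2141)^4 ≡ 282 (mod 3833)

282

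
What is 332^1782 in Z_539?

Compute successive squares:
1782 in binary is 11011110110, i.e. 1782 = 1024 + 512 + 128 + 64 + 32 + 16 + 4 + 2.
332^1 ≡ 332 (mod 539)
332^2 ≡ 332^2 = 110224 ≡ 268 (mod 539)
332^4 ≡ 268^2 = 71824 ≡ 137 (mod 539)
332^8 ≡ 137^2 = 18769 ≡ 443 (mod 539)
332^16 ≡ 443^2 = 196249 ≡ 53 (mod 539)
332^32 ≡ 53^2 = 2809 ≡ 114 (mod 539)
332^64 ≡ 114^2 = 12996 ≡ 60 (mod 539)
332^128 ≡ 60^2 = 3600 ≡ 366 (mod 539)
332^256 ≡ 366^2 = 133956 ≡ 284 (mod 539)
332^512 ≡ 284^2 = 80656 ≡ 345 (mod 539)
332^1024 ≡ 345^2 = 119025 ≡ 445 (mod 539)
332^1782 = 332^1024 · 332^512 · 332^128 · 332^64 · 332^32 · 332^16 · 332^4 · 332^2 ≡ 445 · 345 · 366 · 60 · 114 · 53 · 137 · 268 (mod 539).
Accumulate the product:
445 · 345 = 153525 ≡ 449
449 · 366 = 164334 ≡ 478
478 · 60 = 28680 ≡ 113
113 · 114 = 12882 ≡ 485
485 · 53 = 25705 ≡ 372
372 · 137 = 50964 ≡ 298
298 · 268 = 79864 ≡ 92

92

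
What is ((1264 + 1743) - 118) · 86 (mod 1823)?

526

1264 + 1743 = 3007 ≡ 1184 (mod 1823)
1184 - 118 = 1066
1066 · 86 = 91676 ≡ 526 (mod 1823)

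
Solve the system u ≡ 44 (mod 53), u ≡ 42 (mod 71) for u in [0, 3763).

53⁻¹ mod 71: 53×67 ≡ 1 (mod 71), so 53⁻¹ ≡ 67.
u = 44 + 53×((42 − 44)×67 mod 71) = 44 + 53×8 = 468.

468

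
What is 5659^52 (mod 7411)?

3484

52 in binary is 110100, i.e. 52 = 32 + 16 + 4.
5659^1 ≡ 5659 (mod 7411)
5659^2 ≡ 5659^2 = 32024281 ≡ 1350 (mod 7411)
5659^4 ≡ 1350^2 = 1822500 ≡ 6805 (mod 7411)
5659^8 ≡ 6805^2 = 46308025 ≡ 4097 (mod 7411)
5659^16 ≡ 4097^2 = 16785409 ≡ 6905 (mod 7411)
5659^32 ≡ 6905^2 = 47679025 ≡ 4062 (mod 7411)
5659^52 = 5659^32 · 5659^16 · 5659^4 ≡ 4062 · 6905 · 6805 (mod 7411).
Accumulate the product:
4062 · 6905 = 28048110 ≡ 4886
4886 · 6805 = 33249230 ≡ 3484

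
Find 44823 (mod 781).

44823 = 57·781 + 306, so 44823 ≡ 306 (mod 781).

306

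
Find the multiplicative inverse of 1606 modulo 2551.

1015

2551 = 1*1606 + 945
1606 = 1*945 + 661
945 = 1*661 + 284
661 = 2*284 + 93
284 = 3*93 + 5
93 = 18*5 + 3
5 = 1*3 + 2
3 = 1*2 + 1
2 = 2*1 + 0
gcd(1606, 2551) = 1, so the inverse exists.
Back-substitute for 1:
1 = 1*3 − 1*2
  = −1*5 + 2*3
  = 2*93 − 37*5
  = −37*284 + 113*93
  = 113*661 − 263*284
  = −263*945 + 376*661
  = 376*1606 − 639*945
  = −639*2551 + 1015*1606
So 1606⁻¹ ≡ 1015 (mod 2551).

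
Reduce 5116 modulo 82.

32

5116 = 62*82 + 32, so 5116 ≡ 32 (mod 82).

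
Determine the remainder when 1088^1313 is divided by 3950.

1313 in binary is 10100100001, i.e. 1313 = 1024 + 256 + 32 + 1.
1088^1 ≡ 1088 (mod 3950)
1088^2 ≡ 1088^2 = 1183744 ≡ 2694 (mod 3950)
1088^4 ≡ 2694^2 = 7257636 ≡ 1486 (mod 3950)
1088^8 ≡ 1486^2 = 2208196 ≡ 146 (mod 3950)
1088^16 ≡ 146^2 = 21316 ≡ 1566 (mod 3950)
1088^32 ≡ 1566^2 = 2452356 ≡ 3356 (mod 3950)
1088^64 ≡ 3356^2 = 11262736 ≡ 1286 (mod 3950)
1088^128 ≡ 1286^2 = 1653796 ≡ 2696 (mod 3950)
1088^256 ≡ 2696^2 = 7268416 ≡ 416 (mod 3950)
1088^512 ≡ 416^2 = 173056 ≡ 3206 (mod 3950)
1088^1024 ≡ 3206^2 = 10278436 ≡ 536 (mod 3950)
1088^1313 = 1088^1024 * 1088^256 * 1088^32 * 1088^1 ≡ 536 * 416 * 3356 * 1088 (mod 3950).
Accumulate the product:
536 * 416 = 222976 ≡ 1776
1776 * 3356 = 5960256 ≡ 3656
3656 * 1088 = 3977728 ≡ 78

78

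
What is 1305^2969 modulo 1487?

Compute successive squares:
1305^1 ≡ 1305 (mod 1487)
1305^2 ≡ 1305^2 = 1703025 ≡ 410 (mod 1487)
1305^4 ≡ 410^2 = 168100 ≡ 69 (mod 1487)
1305^8 ≡ 69^2 = 4761 ≡ 300 (mod 1487)
1305^16 ≡ 300^2 = 90000 ≡ 780 (mod 1487)
1305^32 ≡ 780^2 = 608400 ≡ 217 (mod 1487)
1305^64 ≡ 217^2 = 47089 ≡ 992 (mod 1487)
1305^128 ≡ 992^2 = 984064 ≡ 1157 (mod 1487)
1305^256 ≡ 1157^2 = 1338649 ≡ 349 (mod 1487)
1305^512 ≡ 349^2 = 121801 ≡ 1354 (mod 1487)
1305^1024 ≡ 1354^2 = 1833316 ≡ 1332 (mod 1487)
1305^2048 ≡ 1332^2 = 1774224 ≡ 233 (mod 1487)
1305^2969 = 1305^2048 · 1305^512 · 1305^256 · 1305^128 · 1305^16 · 1305^8 · 1305^1 ≡ 233 · 1354 · 349 · 1157 · 780 · 300 · 1305 (mod 1487).
Accumulate the product:
233 · 1354 = 315482 ≡ 238
238 · 349 = 83062 ≡ 1277
1277 · 1157 = 1477489 ≡ 898
898 · 780 = 700440 ≡ 63
63 · 300 = 18900 ≡ 1056
1056 · 1305 = 1378080 ≡ 1118

1118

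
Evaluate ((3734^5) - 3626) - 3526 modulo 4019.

(3734)^5 ≡ 921 (mod 4019)
921 - 3626 = -2705 ≡ 1314 (mod 4019)
1314 - 3526 = -2212 ≡ 1807 (mod 4019)

1807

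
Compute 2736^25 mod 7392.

384

25 in binary is 11001, i.e. 25 = 16 + 8 + 1.
2736^1 ≡ 2736 (mod 7392)
2736^2 ≡ 2736^2 = 7485696 ≡ 4992 (mod 7392)
2736^4 ≡ 4992^2 = 24920064 ≡ 1632 (mod 7392)
2736^8 ≡ 1632^2 = 2663424 ≡ 2304 (mod 7392)
2736^16 ≡ 2304^2 = 5308416 ≡ 960 (mod 7392)
2736^25 = 2736^16 · 2736^8 · 2736^1 ≡ 960 · 2304 · 2736 (mod 7392).
Accumulate the product:
960 · 2304 = 2211840 ≡ 1632
1632 · 2736 = 4465152 ≡ 384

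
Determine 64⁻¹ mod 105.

64

105 = 1*64 + 41
64 = 1*41 + 23
41 = 1*23 + 18
23 = 1*18 + 5
18 = 3*5 + 3
5 = 1*3 + 2
3 = 1*2 + 1
2 = 2*1 + 0
gcd(64, 105) = 1, so the inverse exists.
Back-substitute for 1:
1 = 1*3 − 1*2
  = −1*5 + 2*3
  = 2*18 − 7*5
  = −7*23 + 9*18
  = 9*41 − 16*23
  = −16*64 + 25*41
  = 25*105 − 41*64
So 64⁻¹ ≡ −41 ≡ 64 (mod 105).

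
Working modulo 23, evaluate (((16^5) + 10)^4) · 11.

7

(16)^5 ≡ 6 (mod 23)
6 + 10 = 16
(16)^4 ≡ 9 (mod 23)
9 · 11 = 99 ≡ 7 (mod 23)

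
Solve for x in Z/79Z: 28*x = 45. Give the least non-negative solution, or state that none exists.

gcd(28, 79) = 1, so a unique solution mod 79 exists.
28⁻¹ ≡ 48 (mod 79).
x ≡ 48*45 ≡ 27 (mod 79).

27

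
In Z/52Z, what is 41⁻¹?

33

Apply the Euclidean algorithm and back-substitute:
52 = 1*41 + 11
41 = 3*11 + 8
11 = 1*8 + 3
8 = 2*3 + 2
3 = 1*2 + 1
2 = 2*1 + 0
gcd(41, 52) = 1, so the inverse exists.
Back-substitute for 1:
1 = 1*3 − 1*2
  = −1*8 + 3*3
  = 3*11 − 4*8
  = −4*41 + 15*11
  = 15*52 − 19*41
So 41⁻¹ ≡ −19 ≡ 33 (mod 52).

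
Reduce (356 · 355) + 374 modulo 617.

269

356 · 355 = 126380 ≡ 512 (mod 617)
512 + 374 = 886 ≡ 269 (mod 617)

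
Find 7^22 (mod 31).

22 in binary is 10110, i.e. 22 = 16 + 4 + 2.
7^1 ≡ 7 (mod 31)
7^2 ≡ 7^2 = 49 ≡ 18 (mod 31)
7^4 ≡ 18^2 = 324 ≡ 14 (mod 31)
7^8 ≡ 14^2 = 196 ≡ 10 (mod 31)
7^16 ≡ 10^2 = 100 ≡ 7 (mod 31)
7^22 = 7^16 · 7^4 · 7^2 ≡ 7 · 14 · 18 (mod 31).
Accumulate the product:
7 · 14 = 98 ≡ 5
5 · 18 = 90 ≡ 28

28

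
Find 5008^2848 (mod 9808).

Compute successive squares:
2848 in binary is 101100100000, i.e. 2848 = 2048 + 512 + 256 + 32.
5008^1 ≡ 5008 (mod 9808)
5008^2 ≡ 5008^2 = 25080064 ≡ 1008 (mod 9808)
5008^4 ≡ 1008^2 = 1016064 ≡ 5840 (mod 9808)
5008^8 ≡ 5840^2 = 34105600 ≡ 3184 (mod 9808)
5008^16 ≡ 3184^2 = 10137856 ≡ 6192 (mod 9808)
5008^32 ≡ 6192^2 = 38340864 ≡ 1392 (mod 9808)
5008^64 ≡ 1392^2 = 1937664 ≡ 5488 (mod 9808)
5008^128 ≡ 5488^2 = 30118144 ≡ 7584 (mod 9808)
5008^256 ≡ 7584^2 = 57517056 ≡ 2944 (mod 9808)
5008^512 ≡ 2944^2 = 8667136 ≡ 6672 (mod 9808)
5008^1024 ≡ 6672^2 = 44515584 ≡ 6880 (mod 9808)
5008^2048 ≡ 6880^2 = 47334400 ≡ 992 (mod 9808)
5008^2848 = 5008^2048 * 5008^512 * 5008^256 * 5008^32 ≡ 992 * 6672 * 2944 * 1392 (mod 9808).
Accumulate the product:
992 * 6672 = 6618624 ≡ 8032
8032 * 2944 = 23646208 ≡ 8928
8928 * 1392 = 12427776 ≡ 1040

1040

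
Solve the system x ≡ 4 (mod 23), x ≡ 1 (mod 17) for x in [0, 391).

188

23⁻¹ mod 17: 23*3 ≡ 1 (mod 17), so 23⁻¹ ≡ 3.
x = 4 + 23*((1 − 4)*3 mod 17) = 4 + 23*8 = 188.
Check: 188 mod 23 = 4, 188 mod 17 = 1. ✓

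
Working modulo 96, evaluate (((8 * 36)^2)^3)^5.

0

8 * 36 = 288 ≡ 0 (mod 96)
(0)^2 ≡ 0 (mod 96)
(0)^3 ≡ 0 (mod 96)
(0)^5 ≡ 0 (mod 96)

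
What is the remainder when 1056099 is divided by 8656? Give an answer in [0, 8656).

67

1056099 = 122·8656 + 67, so 1056099 ≡ 67 (mod 8656).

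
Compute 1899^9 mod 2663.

985

9 in binary is 1001, i.e. 9 = 8 + 1.
1899^1 ≡ 1899 (mod 2663)
1899^2 ≡ 1899^2 = 3606201 ≡ 499 (mod 2663)
1899^4 ≡ 499^2 = 249001 ≡ 1342 (mod 2663)
1899^8 ≡ 1342^2 = 1800964 ≡ 776 (mod 2663)
1899^9 = 1899^8 · 1899^1 ≡ 776 · 1899 (mod 2663).
776 · 1899 = 1473624 ≡ 985 (mod 2663).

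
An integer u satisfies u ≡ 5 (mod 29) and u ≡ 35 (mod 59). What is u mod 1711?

1687

29⁻¹ mod 59: 29*57 ≡ 1 (mod 59), so 29⁻¹ ≡ 57.
u = 5 + 29*((35 − 5)*57 mod 59) = 5 + 29*58 = 1687.
Check: 1687 mod 29 = 5, 1687 mod 59 = 35. ✓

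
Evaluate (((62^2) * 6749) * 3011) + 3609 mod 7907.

4018

(62)^2 ≡ 3844 (mod 7907)
3844 * 6749 = 25943156 ≡ 289 (mod 7907)
289 * 3011 = 870179 ≡ 409 (mod 7907)
409 + 3609 = 4018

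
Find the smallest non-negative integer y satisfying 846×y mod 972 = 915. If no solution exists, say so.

gcd(846, 972) = 18, and 18 does not divide 915.
So the congruence has no solution.

no solution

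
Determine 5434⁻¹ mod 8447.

7491

8447 = 1·5434 + 3013
5434 = 1·3013 + 2421
3013 = 1·2421 + 592
2421 = 4·592 + 53
592 = 11·53 + 9
53 = 5·9 + 8
9 = 1·8 + 1
8 = 8·1 + 0
gcd(5434, 8447) = 1, so the inverse exists.
Bézout: 1 = 615·8447 − 956·5434.
So 5434⁻¹ ≡ −956 ≡ 7491 (mod 8447).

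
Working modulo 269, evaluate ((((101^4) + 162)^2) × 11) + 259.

197

(101)^4 ≡ 172 (mod 269)
172 + 162 = 334 ≡ 65 (mod 269)
(65)^2 ≡ 190 (mod 269)
190 × 11 = 2090 ≡ 207 (mod 269)
207 + 259 = 466 ≡ 197 (mod 269)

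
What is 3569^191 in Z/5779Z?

Using repeated squaring:
191 in binary is 10111111, i.e. 191 = 128 + 32 + 16 + 8 + 4 + 2 + 1.
3569^1 ≡ 3569 (mod 5779)
3569^2 ≡ 3569^2 = 12737761 ≡ 845 (mod 5779)
3569^4 ≡ 845^2 = 714025 ≡ 3208 (mod 5779)
3569^8 ≡ 3208^2 = 10291264 ≡ 4644 (mod 5779)
3569^16 ≡ 4644^2 = 21566736 ≡ 5287 (mod 5779)
3569^32 ≡ 5287^2 = 27952369 ≡ 5125 (mod 5779)
3569^64 ≡ 5125^2 = 26265625 ≡ 70 (mod 5779)
3569^128 ≡ 70^2 = 4900 (mod 5779)
3569^191 = 3569^128 · 3569^32 · 3569^16 · 3569^8 · 3569^4 · 3569^2 · 3569^1 ≡ 4900 · 5125 · 5287 · 4644 · 3208 · 845 · 3569 (mod 5779).
Accumulate the product:
4900 · 5125 = 25112500 ≡ 2745
2745 · 5287 = 14512815 ≡ 1746
1746 · 4644 = 8108424 ≡ 487
487 · 3208 = 1562296 ≡ 1966
1966 · 845 = 1661270 ≡ 2697
2697 · 3569 = 9625593 ≡ 3558

3558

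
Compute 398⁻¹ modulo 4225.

Run the extended Euclidean algorithm:
4225 = 10·398 + 245
398 = 1·245 + 153
245 = 1·153 + 92
153 = 1·92 + 61
92 = 1·61 + 31
61 = 1·31 + 30
31 = 1·30 + 1
30 = 30·1 + 0
gcd(398, 4225) = 1, so the inverse exists.
Back-substitute for 1:
1 = 1·31 − 1·30
  = −1·61 + 2·31
  = 2·92 − 3·61
  = −3·153 + 5·92
  = 5·245 − 8·153
  = −8·398 + 13·245
  = 13·4225 − 138·398
So 398⁻¹ ≡ −138 ≡ 4087 (mod 4225).

4087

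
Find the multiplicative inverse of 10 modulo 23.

Run the extended Euclidean algorithm:
23 = 2×10 + 3
10 = 3×3 + 1
3 = 3×1 + 0
gcd(10, 23) = 1, so the inverse exists.
Bézout: 1 = −3×23 + 7×10.
So 10⁻¹ ≡ 7 (mod 23).

7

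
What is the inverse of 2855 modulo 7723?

6338

7723 = 2×2855 + 2013
2855 = 1×2013 + 842
2013 = 2×842 + 329
842 = 2×329 + 184
329 = 1×184 + 145
184 = 1×145 + 39
145 = 3×39 + 28
39 = 1×28 + 11
28 = 2×11 + 6
11 = 1×6 + 5
6 = 1×5 + 1
5 = 5×1 + 0
gcd(2855, 7723) = 1, so the inverse exists.
Back-substitute for 1:
1 = 1×6 − 1×5
  = −1×11 + 2×6
  = 2×28 − 5×11
  = −5×39 + 7×28
  = 7×145 − 26×39
  = −26×184 + 33×145
  = 33×329 − 59×184
  = −59×842 + 151×329
  = 151×2013 − 361×842
  = −361×2855 + 512×2013
  = 512×7723 − 1385×2855
So 2855⁻¹ ≡ −1385 ≡ 6338 (mod 7723).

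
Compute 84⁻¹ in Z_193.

108

193 = 2·84 + 25
84 = 3·25 + 9
25 = 2·9 + 7
9 = 1·7 + 2
7 = 3·2 + 1
2 = 2·1 + 0
gcd(84, 193) = 1, so the inverse exists.
Back-substitute for 1:
1 = 1·7 − 3·2
  = −3·9 + 4·7
  = 4·25 − 11·9
  = −11·84 + 37·25
  = 37·193 − 85·84
So 84⁻¹ ≡ −85 ≡ 108 (mod 193).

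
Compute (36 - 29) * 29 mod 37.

18

36 - 29 = 7
7 * 29 = 203 ≡ 18 (mod 37)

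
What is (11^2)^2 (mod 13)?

(11)^2 ≡ 4 (mod 13)
(4)^2 ≡ 3 (mod 13)

3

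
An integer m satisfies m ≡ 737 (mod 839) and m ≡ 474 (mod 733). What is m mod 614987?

839⁻¹ mod 733: 839×408 ≡ 1 (mod 733), so 839⁻¹ ≡ 408.
m = 737 + 839×((474 − 737)×408 mod 733) = 737 + 839×447 = 375770.

375770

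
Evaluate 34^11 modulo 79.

70

11 in binary is 1011, i.e. 11 = 8 + 2 + 1.
34^1 ≡ 34 (mod 79)
34^2 ≡ 34^2 = 1156 ≡ 50 (mod 79)
34^4 ≡ 50^2 = 2500 ≡ 51 (mod 79)
34^8 ≡ 51^2 = 2601 ≡ 73 (mod 79)
34^11 = 34^8 * 34^2 * 34^1 ≡ 73 * 50 * 34 (mod 79).
Accumulate the product:
73 * 50 = 3650 ≡ 16
16 * 34 = 544 ≡ 70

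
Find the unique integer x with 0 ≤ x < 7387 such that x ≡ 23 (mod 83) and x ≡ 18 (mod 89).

6248

83⁻¹ mod 89: 83·74 ≡ 1 (mod 89), so 83⁻¹ ≡ 74.
x = 23 + 83·((18 − 23)·74 mod 89) = 23 + 83·75 = 6248.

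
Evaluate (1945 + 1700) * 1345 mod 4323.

243

1945 + 1700 = 3645
3645 * 1345 = 4902525 ≡ 243 (mod 4323)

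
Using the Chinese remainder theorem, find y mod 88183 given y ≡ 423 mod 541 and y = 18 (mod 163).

69130

541⁻¹ mod 163: 541*116 ≡ 1 (mod 163), so 541⁻¹ ≡ 116.
y = 423 + 541*((18 − 423)*116 mod 163) = 423 + 541*127 = 69130.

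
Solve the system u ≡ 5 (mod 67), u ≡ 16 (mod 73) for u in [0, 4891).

3958

67⁻¹ mod 73: 67·12 ≡ 1 (mod 73), so 67⁻¹ ≡ 12.
u = 5 + 67·((16 − 5)·12 mod 73) = 5 + 67·59 = 3958.
Check: 3958 mod 67 = 5, 3958 mod 73 = 16. ✓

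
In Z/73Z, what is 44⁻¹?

5

By the extended Euclidean algorithm:
73 = 1×44 + 29
44 = 1×29 + 15
29 = 1×15 + 14
15 = 1×14 + 1
14 = 14×1 + 0
gcd(44, 73) = 1, so the inverse exists.
Back-substitute for 1:
1 = 1×15 − 1×14
  = −1×29 + 2×15
  = 2×44 − 3×29
  = −3×73 + 5×44
So 44⁻¹ ≡ 5 (mod 73).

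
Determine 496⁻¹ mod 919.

Run the extended Euclidean algorithm:
919 = 1×496 + 423
496 = 1×423 + 73
423 = 5×73 + 58
73 = 1×58 + 15
58 = 3×15 + 13
15 = 1×13 + 2
13 = 6×2 + 1
2 = 2×1 + 0
gcd(496, 919) = 1, so the inverse exists.
Bézout: 1 = 231×919 − 428×496.
So 496⁻¹ ≡ −428 ≡ 491 (mod 919).

491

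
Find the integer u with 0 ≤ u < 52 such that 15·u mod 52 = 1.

7

Run the extended Euclidean algorithm:
52 = 3·15 + 7
15 = 2·7 + 1
7 = 7·1 + 0
gcd(15, 52) = 1, so the inverse exists.
Back-substitute for 1:
1 = 1·15 − 2·7
  = −2·52 + 7·15
So 15⁻¹ ≡ 7 (mod 52).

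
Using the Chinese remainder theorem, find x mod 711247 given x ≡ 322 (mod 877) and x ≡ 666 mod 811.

877⁻¹ mod 811: 877*725 ≡ 1 (mod 811), so 877⁻¹ ≡ 725.
x = 322 + 877*((666 − 322)*725 mod 811) = 322 + 877*423 = 371293.
Check: 371293 mod 877 = 322, 371293 mod 811 = 666. ✓

371293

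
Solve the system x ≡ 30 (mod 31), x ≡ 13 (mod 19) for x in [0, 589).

526

31⁻¹ mod 19: 31×8 ≡ 1 (mod 19), so 31⁻¹ ≡ 8.
x = 30 + 31×((13 − 30)×8 mod 19) = 30 + 31×16 = 526.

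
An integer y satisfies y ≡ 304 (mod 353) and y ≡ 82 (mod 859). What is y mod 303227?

353⁻¹ mod 859: 353*786 ≡ 1 (mod 859), so 353⁻¹ ≡ 786.
y = 304 + 353*((82 − 304)*786 mod 859) = 304 + 353*744 = 262936.

262936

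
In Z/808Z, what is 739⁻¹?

Apply the Euclidean algorithm and back-substitute:
808 = 1·739 + 69
739 = 10·69 + 49
69 = 1·49 + 20
49 = 2·20 + 9
20 = 2·9 + 2
9 = 4·2 + 1
2 = 2·1 + 0
gcd(739, 808) = 1, so the inverse exists.
Back-substitute for 1:
1 = 1·9 − 4·2
  = −4·20 + 9·9
  = 9·49 − 22·20
  = −22·69 + 31·49
  = 31·739 − 332·69
  = −332·808 + 363·739
So 739⁻¹ ≡ 363 (mod 808).

363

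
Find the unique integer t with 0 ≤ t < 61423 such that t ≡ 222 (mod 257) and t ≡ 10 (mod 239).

257⁻¹ mod 239: 257·93 ≡ 1 (mod 239), so 257⁻¹ ≡ 93.
t = 222 + 257·((10 − 222)·93 mod 239) = 222 + 257·121 = 31319.

31319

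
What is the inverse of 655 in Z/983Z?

980

Apply the Euclidean algorithm and back-substitute:
983 = 1*655 + 328
655 = 1*328 + 327
328 = 1*327 + 1
327 = 327*1 + 0
gcd(655, 983) = 1, so the inverse exists.
Bézout: 1 = 2*983 − 3*655.
So 655⁻¹ ≡ −3 ≡ 980 (mod 983).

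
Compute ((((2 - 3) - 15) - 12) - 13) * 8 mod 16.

2 - 3 = -1 ≡ 15 (mod 16)
15 - 15 = 0
0 - 12 = -12 ≡ 4 (mod 16)
4 - 13 = -9 ≡ 7 (mod 16)
7 * 8 = 56 ≡ 8 (mod 16)

8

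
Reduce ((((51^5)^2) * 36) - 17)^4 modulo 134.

(51)^5 ≡ 41 (mod 134)
(41)^2 ≡ 73 (mod 134)
73 * 36 = 2628 ≡ 82 (mod 134)
82 - 17 = 65
(65)^4 ≡ 83 (mod 134)

83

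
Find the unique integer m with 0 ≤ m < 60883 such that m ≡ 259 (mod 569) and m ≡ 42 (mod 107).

37813

569⁻¹ mod 107: 569*85 ≡ 1 (mod 107), so 569⁻¹ ≡ 85.
m = 259 + 569*((42 − 259)*85 mod 107) = 259 + 569*66 = 37813.
Check: 37813 mod 569 = 259, 37813 mod 107 = 42. ✓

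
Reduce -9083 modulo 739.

-9083 = -13·739 + 524, so -9083 ≡ 524 (mod 739).

524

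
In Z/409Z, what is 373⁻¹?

Apply the Euclidean algorithm and back-substitute:
409 = 1·373 + 36
373 = 10·36 + 13
36 = 2·13 + 10
13 = 1·10 + 3
10 = 3·3 + 1
3 = 3·1 + 0
gcd(373, 409) = 1, so the inverse exists.
Bézout: 1 = 114·409 − 125·373.
So 373⁻¹ ≡ −125 ≡ 284 (mod 409).

284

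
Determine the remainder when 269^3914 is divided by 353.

265

Using repeated squaring:
3914 in binary is 111101001010, i.e. 3914 = 2048 + 1024 + 512 + 256 + 64 + 8 + 2.
269^1 ≡ 269 (mod 353)
269^2 ≡ 269^2 = 72361 ≡ 349 (mod 353)
269^4 ≡ 349^2 = 121801 ≡ 16 (mod 353)
269^8 ≡ 16^2 = 256 (mod 353)
269^16 ≡ 256^2 = 65536 ≡ 231 (mod 353)
269^32 ≡ 231^2 = 53361 ≡ 58 (mod 353)
269^64 ≡ 58^2 = 3364 ≡ 187 (mod 353)
269^128 ≡ 187^2 = 34969 ≡ 22 (mod 353)
269^256 ≡ 22^2 = 484 ≡ 131 (mod 353)
269^512 ≡ 131^2 = 17161 ≡ 217 (mod 353)
269^1024 ≡ 217^2 = 47089 ≡ 140 (mod 353)
269^2048 ≡ 140^2 = 19600 ≡ 185 (mod 353)
269^3914 = 269^2048 · 269^1024 · 269^512 · 269^256 · 269^64 · 269^8 · 269^2 ≡ 185 · 140 · 217 · 131 · 187 · 256 · 349 (mod 353).
Accumulate the product:
185 · 140 = 25900 ≡ 131
131 · 217 = 28427 ≡ 187
187 · 131 = 24497 ≡ 140
140 · 187 = 26180 ≡ 58
58 · 256 = 14848 ≡ 22
22 · 349 = 7678 ≡ 265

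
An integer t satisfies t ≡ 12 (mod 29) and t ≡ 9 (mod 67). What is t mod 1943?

679

29⁻¹ mod 67: 29·37 ≡ 1 (mod 67), so 29⁻¹ ≡ 37.
t = 12 + 29·((9 − 12)·37 mod 67) = 12 + 29·23 = 679.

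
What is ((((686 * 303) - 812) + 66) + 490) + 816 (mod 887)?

686 * 303 = 207858 ≡ 300 (mod 887)
300 - 812 = -512 ≡ 375 (mod 887)
375 + 66 = 441
441 + 490 = 931 ≡ 44 (mod 887)
44 + 816 = 860

860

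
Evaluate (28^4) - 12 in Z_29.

(28)^4 ≡ 1 (mod 29)
1 - 12 = -11 ≡ 18 (mod 29)

18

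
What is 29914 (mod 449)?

280

29914 = 66×449 + 280, so 29914 ≡ 280 (mod 449).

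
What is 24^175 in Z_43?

6

Using repeated squaring:
24^1 ≡ 24 (mod 43)
24^2 ≡ 24^2 = 576 ≡ 17 (mod 43)
24^4 ≡ 17^2 = 289 ≡ 31 (mod 43)
24^8 ≡ 31^2 = 961 ≡ 15 (mod 43)
24^16 ≡ 15^2 = 225 ≡ 10 (mod 43)
24^32 ≡ 10^2 = 100 ≡ 14 (mod 43)
24^64 ≡ 14^2 = 196 ≡ 24 (mod 43)
24^128 ≡ 24^2 = 576 ≡ 17 (mod 43)
24^175 = 24^128 × 24^32 × 24^8 × 24^4 × 24^2 × 24^1 ≡ 17 × 14 × 15 × 31 × 17 × 24 (mod 43).
Accumulate the product:
17 × 14 = 238 ≡ 23
23 × 15 = 345 ≡ 1
1 × 31 = 31
31 × 17 = 527 ≡ 11
11 × 24 = 264 ≡ 6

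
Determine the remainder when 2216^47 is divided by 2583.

Compute successive squares:
47 in binary is 101111, i.e. 47 = 32 + 8 + 4 + 2 + 1.
2216^1 ≡ 2216 (mod 2583)
2216^2 ≡ 2216^2 = 4910656 ≡ 373 (mod 2583)
2216^4 ≡ 373^2 = 139129 ≡ 2230 (mod 2583)
2216^8 ≡ 2230^2 = 4972900 ≡ 625 (mod 2583)
2216^16 ≡ 625^2 = 390625 ≡ 592 (mod 2583)
2216^32 ≡ 592^2 = 350464 ≡ 1759 (mod 2583)
2216^47 = 2216^32 * 2216^8 * 2216^4 * 2216^2 * 2216^1 ≡ 1759 * 625 * 2230 * 373 * 2216 (mod 2583).
Accumulate the product:
1759 * 625 = 1099375 ≡ 1600
1600 * 2230 = 3568000 ≡ 877
877 * 373 = 327121 ≡ 1663
1663 * 2216 = 3685208 ≡ 1850

1850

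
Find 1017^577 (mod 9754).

By square-and-multiply:
577 in binary is 1001000001, i.e. 577 = 512 + 64 + 1.
1017^1 ≡ 1017 (mod 9754)
1017^2 ≡ 1017^2 = 1034289 ≡ 365 (mod 9754)
1017^4 ≡ 365^2 = 133225 ≡ 6423 (mod 9754)
1017^8 ≡ 6423^2 = 41254929 ≡ 5263 (mod 9754)
1017^16 ≡ 5263^2 = 27699169 ≡ 7563 (mod 9754)
1017^32 ≡ 7563^2 = 57198969 ≡ 1513 (mod 9754)
1017^64 ≡ 1513^2 = 2289169 ≡ 6733 (mod 9754)
1017^128 ≡ 6733^2 = 45333289 ≡ 6451 (mod 9754)
1017^256 ≡ 6451^2 = 41615401 ≡ 4837 (mod 9754)
1017^512 ≡ 4837^2 = 23396569 ≡ 6477 (mod 9754)
1017^577 = 1017^512 * 1017^64 * 1017^1 ≡ 6477 * 6733 * 1017 (mod 9754).
Accumulate the product:
6477 * 6733 = 43609641 ≡ 9261
9261 * 1017 = 9418437 ≡ 5827

5827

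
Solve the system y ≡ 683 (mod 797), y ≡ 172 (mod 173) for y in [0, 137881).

97917

797⁻¹ mod 173: 797×145 ≡ 1 (mod 173), so 797⁻¹ ≡ 145.
y = 683 + 797×((172 − 683)×145 mod 173) = 683 + 797×122 = 97917.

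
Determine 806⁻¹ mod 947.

497

Apply the Euclidean algorithm and back-substitute:
947 = 1·806 + 141
806 = 5·141 + 101
141 = 1·101 + 40
101 = 2·40 + 21
40 = 1·21 + 19
21 = 1·19 + 2
19 = 9·2 + 1
2 = 2·1 + 0
gcd(806, 947) = 1, so the inverse exists.
Bézout: 1 = 383·947 − 450·806.
So 806⁻¹ ≡ −450 ≡ 497 (mod 947).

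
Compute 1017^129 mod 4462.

Using repeated squaring:
1017^1 ≡ 1017 (mod 4462)
1017^2 ≡ 1017^2 = 1034289 ≡ 3567 (mod 4462)
1017^4 ≡ 3567^2 = 12723489 ≡ 2327 (mod 4462)
1017^8 ≡ 2327^2 = 5414929 ≡ 2523 (mod 4462)
1017^16 ≡ 2523^2 = 6365529 ≡ 2717 (mod 4462)
1017^32 ≡ 2717^2 = 7382089 ≡ 1941 (mod 4462)
1017^64 ≡ 1941^2 = 3767481 ≡ 1553 (mod 4462)
1017^128 ≡ 1553^2 = 2411809 ≡ 2329 (mod 4462)
1017^129 = 1017^128 * 1017^1 ≡ 2329 * 1017 (mod 4462).
2329 * 1017 = 2368593 ≡ 3733 (mod 4462).

3733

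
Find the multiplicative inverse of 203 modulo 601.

376

By the extended Euclidean algorithm:
601 = 2×203 + 195
203 = 1×195 + 8
195 = 24×8 + 3
8 = 2×3 + 2
3 = 1×2 + 1
2 = 2×1 + 0
gcd(203, 601) = 1, so the inverse exists.
Bézout: 1 = 76×601 − 225×203.
So 203⁻¹ ≡ −225 ≡ 376 (mod 601).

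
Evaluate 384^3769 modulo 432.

Using repeated squaring:
3769 in binary is 111010111001, i.e. 3769 = 2048 + 1024 + 512 + 128 + 32 + 16 + 8 + 1.
384^1 ≡ 384 (mod 432)
384^2 ≡ 384^2 = 147456 ≡ 144 (mod 432)
384^4 ≡ 144^2 = 20736 ≡ 0 (mod 432)
384^8 ≡ 0^2 = 0 (mod 432)
384^16 ≡ 0^2 = 0 (mod 432)
384^32 ≡ 0^2 = 0 (mod 432)
384^64 ≡ 0^2 = 0 (mod 432)
384^128 ≡ 0^2 = 0 (mod 432)
384^256 ≡ 0^2 = 0 (mod 432)
384^512 ≡ 0^2 = 0 (mod 432)
384^1024 ≡ 0^2 = 0 (mod 432)
384^2048 ≡ 0^2 = 0 (mod 432)
384^3769 = 384^2048 · 384^1024 · 384^512 · 384^128 · 384^32 · 384^16 · 384^8 · 384^1 ≡ 0 · 0 · 0 · 0 · 0 · 0 · 0 · 384 (mod 432).
Accumulate the product:
0 · 0 = 0
0 · 0 = 0
0 · 0 = 0
0 · 0 = 0
0 · 0 = 0
0 · 0 = 0
0 · 384 = 0

0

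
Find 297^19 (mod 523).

Compute successive squares:
19 in binary is 10011, i.e. 19 = 16 + 2 + 1.
297^1 ≡ 297 (mod 523)
297^2 ≡ 297^2 = 88209 ≡ 345 (mod 523)
297^4 ≡ 345^2 = 119025 ≡ 304 (mod 523)
297^8 ≡ 304^2 = 92416 ≡ 368 (mod 523)
297^16 ≡ 368^2 = 135424 ≡ 490 (mod 523)
297^19 = 297^16 · 297^2 · 297^1 ≡ 490 · 345 · 297 (mod 523).
Accumulate the product:
490 · 345 = 169050 ≡ 121
121 · 297 = 35937 ≡ 373

373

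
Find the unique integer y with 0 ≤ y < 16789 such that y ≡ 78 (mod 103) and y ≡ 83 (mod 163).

103⁻¹ mod 163: 103·19 ≡ 1 (mod 163), so 103⁻¹ ≡ 19.
y = 78 + 103·((83 − 78)·19 mod 163) = 78 + 103·95 = 9863.

9863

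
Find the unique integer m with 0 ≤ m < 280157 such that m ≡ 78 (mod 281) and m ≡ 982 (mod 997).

281⁻¹ mod 997: 281·369 ≡ 1 (mod 997), so 281⁻¹ ≡ 369.
m = 78 + 281·((982 − 78)·369 mod 997) = 78 + 281·578 = 162496.

162496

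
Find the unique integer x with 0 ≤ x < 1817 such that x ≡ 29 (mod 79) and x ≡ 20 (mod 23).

503

79⁻¹ mod 23: 79*7 ≡ 1 (mod 23), so 79⁻¹ ≡ 7.
x = 29 + 79*((20 − 29)*7 mod 23) = 29 + 79*6 = 503.
Check: 503 mod 79 = 29, 503 mod 23 = 20. ✓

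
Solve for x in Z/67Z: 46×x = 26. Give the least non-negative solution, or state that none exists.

gcd(46, 67) = 1, so a unique solution mod 67 exists.
46⁻¹ ≡ 51 (mod 67).
x ≡ 51×26 ≡ 53 (mod 67).

53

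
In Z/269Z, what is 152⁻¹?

246

Apply the Euclidean algorithm and back-substitute:
269 = 1*152 + 117
152 = 1*117 + 35
117 = 3*35 + 12
35 = 2*12 + 11
12 = 1*11 + 1
11 = 11*1 + 0
gcd(152, 269) = 1, so the inverse exists.
Bézout: 1 = 13*269 − 23*152.
So 152⁻¹ ≡ −23 ≡ 246 (mod 269).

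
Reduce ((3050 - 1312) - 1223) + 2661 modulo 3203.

3050 - 1312 = 1738
1738 - 1223 = 515
515 + 2661 = 3176

3176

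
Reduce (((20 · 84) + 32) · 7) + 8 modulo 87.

20 · 84 = 1680 ≡ 27 (mod 87)
27 + 32 = 59
59 · 7 = 413 ≡ 65 (mod 87)
65 + 8 = 73

73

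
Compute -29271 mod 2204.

-29271 = -14×2204 + 1585, so -29271 ≡ 1585 (mod 2204).

1585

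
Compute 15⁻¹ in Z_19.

14

19 = 1·15 + 4
15 = 3·4 + 3
4 = 1·3 + 1
3 = 3·1 + 0
gcd(15, 19) = 1, so the inverse exists.
Back-substitute for 1:
1 = 1·4 − 1·3
  = −1·15 + 4·4
  = 4·19 − 5·15
So 15⁻¹ ≡ −5 ≡ 14 (mod 19).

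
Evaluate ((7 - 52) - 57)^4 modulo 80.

7 - 52 = -45 ≡ 35 (mod 80)
35 - 57 = -22 ≡ 58 (mod 80)
(58)^4 ≡ 16 (mod 80)

16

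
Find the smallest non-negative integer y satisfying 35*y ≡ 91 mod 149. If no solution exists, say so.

92

gcd(35, 149) = 1, so a unique solution mod 149 exists.
35⁻¹ ≡ 132 (mod 149).
y ≡ 132*91 ≡ 92 (mod 149).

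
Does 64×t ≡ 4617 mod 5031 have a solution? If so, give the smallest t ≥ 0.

gcd(64, 5031) = 1, so a unique solution mod 5031 exists.
64⁻¹ ≡ 3223 (mod 5031).
t ≡ 3223×4617 ≡ 3924 (mod 5031).

3924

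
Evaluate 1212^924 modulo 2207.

Using repeated squaring:
924 in binary is 1110011100, i.e. 924 = 512 + 256 + 128 + 16 + 8 + 4.
1212^1 ≡ 1212 (mod 2207)
1212^2 ≡ 1212^2 = 1468944 ≡ 1289 (mod 2207)
1212^4 ≡ 1289^2 = 1661521 ≡ 1857 (mod 2207)
1212^8 ≡ 1857^2 = 3448449 ≡ 1115 (mod 2207)
1212^16 ≡ 1115^2 = 1243225 ≡ 684 (mod 2207)
1212^32 ≡ 684^2 = 467856 ≡ 2179 (mod 2207)
1212^64 ≡ 2179^2 = 4748041 ≡ 784 (mod 2207)
1212^128 ≡ 784^2 = 614656 ≡ 1110 (mod 2207)
1212^256 ≡ 1110^2 = 1232100 ≡ 594 (mod 2207)
1212^512 ≡ 594^2 = 352836 ≡ 1923 (mod 2207)
1212^924 = 1212^512 × 1212^256 × 1212^128 × 1212^16 × 1212^8 × 1212^4 ≡ 1923 × 594 × 1110 × 684 × 1115 × 1857 (mod 2207).
Accumulate the product:
1923 × 594 = 1142262 ≡ 1243
1243 × 1110 = 1379730 ≡ 355
355 × 684 = 242820 ≡ 50
50 × 1115 = 55750 ≡ 575
575 × 1857 = 1067775 ≡ 1794

1794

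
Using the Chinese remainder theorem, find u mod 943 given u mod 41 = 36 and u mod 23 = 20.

41⁻¹ mod 23: 41·9 ≡ 1 (mod 23), so 41⁻¹ ≡ 9.
u = 36 + 41·((20 − 36)·9 mod 23) = 36 + 41·17 = 733.

733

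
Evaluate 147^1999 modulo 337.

3

By square-and-multiply:
147^1 ≡ 147 (mod 337)
147^2 ≡ 147^2 = 21609 ≡ 41 (mod 337)
147^4 ≡ 41^2 = 1681 ≡ 333 (mod 337)
147^8 ≡ 333^2 = 110889 ≡ 16 (mod 337)
147^16 ≡ 16^2 = 256 (mod 337)
147^32 ≡ 256^2 = 65536 ≡ 158 (mod 337)
147^64 ≡ 158^2 = 24964 ≡ 26 (mod 337)
147^128 ≡ 26^2 = 676 ≡ 2 (mod 337)
147^256 ≡ 2^2 = 4 (mod 337)
147^512 ≡ 4^2 = 16 (mod 337)
147^1024 ≡ 16^2 = 256 (mod 337)
147^1999 = 147^1024 * 147^512 * 147^256 * 147^128 * 147^64 * 147^8 * 147^4 * 147^2 * 147^1 ≡ 256 * 16 * 4 * 2 * 26 * 16 * 333 * 41 * 147 (mod 337).
Accumulate the product:
256 * 16 = 4096 ≡ 52
52 * 4 = 208
208 * 2 = 416 ≡ 79
79 * 26 = 2054 ≡ 32
32 * 16 = 512 ≡ 175
175 * 333 = 58275 ≡ 311
311 * 41 = 12751 ≡ 282
282 * 147 = 41454 ≡ 3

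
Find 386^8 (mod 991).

386^1 ≡ 386 (mod 991)
386^2 ≡ 386^2 = 148996 ≡ 346 (mod 991)
386^4 ≡ 346^2 = 119716 ≡ 796 (mod 991)
386^8 ≡ 796^2 = 633616 ≡ 367 (mod 991)
So 386^8 ≡ 367 (mod 991).

367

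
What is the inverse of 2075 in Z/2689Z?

1835

Run the extended Euclidean algorithm:
2689 = 1*2075 + 614
2075 = 3*614 + 233
614 = 2*233 + 148
233 = 1*148 + 85
148 = 1*85 + 63
85 = 1*63 + 22
63 = 2*22 + 19
22 = 1*19 + 3
19 = 6*3 + 1
3 = 3*1 + 0
gcd(2075, 2689) = 1, so the inverse exists.
Back-substitute for 1:
1 = 1*19 − 6*3
  = −6*22 + 7*19
  = 7*63 − 20*22
  = −20*85 + 27*63
  = 27*148 − 47*85
  = −47*233 + 74*148
  = 74*614 − 195*233
  = −195*2075 + 659*614
  = 659*2689 − 854*2075
So 2075⁻¹ ≡ −854 ≡ 1835 (mod 2689).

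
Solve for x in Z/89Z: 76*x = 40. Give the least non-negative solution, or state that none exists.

gcd(76, 89) = 1, so a unique solution mod 89 exists.
76⁻¹ ≡ 41 (mod 89).
x ≡ 41*40 ≡ 38 (mod 89).

38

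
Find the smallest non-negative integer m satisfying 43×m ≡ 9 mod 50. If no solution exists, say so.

13

gcd(43, 50) = 1, so a unique solution mod 50 exists.
43⁻¹ ≡ 7 (mod 50).
m ≡ 7×9 ≡ 13 (mod 50).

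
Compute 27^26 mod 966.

26 in binary is 11010, i.e. 26 = 16 + 8 + 2.
27^1 ≡ 27 (mod 966)
27^2 ≡ 27^2 = 729 (mod 966)
27^4 ≡ 729^2 = 531441 ≡ 141 (mod 966)
27^8 ≡ 141^2 = 19881 ≡ 561 (mod 966)
27^16 ≡ 561^2 = 314721 ≡ 771 (mod 966)
27^26 = 27^16 * 27^8 * 27^2 ≡ 771 * 561 * 729 (mod 966).
Accumulate the product:
771 * 561 = 432531 ≡ 729
729 * 729 = 531441 ≡ 141

141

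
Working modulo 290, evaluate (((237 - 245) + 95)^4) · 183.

203

237 - 245 = -8 ≡ 282 (mod 290)
282 + 95 = 377 ≡ 87 (mod 290)
(87)^4 ≡ 261 (mod 290)
261 · 183 = 47763 ≡ 203 (mod 290)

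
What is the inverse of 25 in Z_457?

By the extended Euclidean algorithm:
457 = 18·25 + 7
25 = 3·7 + 4
7 = 1·4 + 3
4 = 1·3 + 1
3 = 3·1 + 0
gcd(25, 457) = 1, so the inverse exists.
Bézout: 1 = −7·457 + 128·25.
So 25⁻¹ ≡ 128 (mod 457).

128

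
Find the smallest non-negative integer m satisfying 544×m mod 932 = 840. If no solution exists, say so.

190

gcd(544, 932) = 4, and 4 | 840, so solutions exist.
Divide through by 4: 136×m mod 233 = 210.
136⁻¹ ≡ 12 (mod 233).
m ≡ 12×210 ≡ 190 (mod 233).
The smallest non-negative solution is m = 190.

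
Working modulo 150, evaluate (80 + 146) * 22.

22

80 + 146 = 226 ≡ 76 (mod 150)
76 * 22 = 1672 ≡ 22 (mod 150)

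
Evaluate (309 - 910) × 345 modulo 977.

756

309 - 910 = -601 ≡ 376 (mod 977)
376 × 345 = 129720 ≡ 756 (mod 977)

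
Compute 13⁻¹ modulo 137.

Apply the Euclidean algorithm and back-substitute:
137 = 10·13 + 7
13 = 1·7 + 6
7 = 1·6 + 1
6 = 6·1 + 0
gcd(13, 137) = 1, so the inverse exists.
Back-substitute for 1:
1 = 1·7 − 1·6
  = −1·13 + 2·7
  = 2·137 − 21·13
So 13⁻¹ ≡ −21 ≡ 116 (mod 137).

116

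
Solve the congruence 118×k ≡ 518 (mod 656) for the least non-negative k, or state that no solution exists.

gcd(118, 656) = 2, and 2 | 518, so solutions exist.
Divide through by 2: 59×k = 259 (mod 328).
59⁻¹ ≡ 139 (mod 328).
k ≡ 139×259 ≡ 249 (mod 328).
The smallest non-negative solution is k = 249.

249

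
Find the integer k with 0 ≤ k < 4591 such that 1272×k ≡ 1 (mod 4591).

4046

4591 = 3×1272 + 775
1272 = 1×775 + 497
775 = 1×497 + 278
497 = 1×278 + 219
278 = 1×219 + 59
219 = 3×59 + 42
59 = 1×42 + 17
42 = 2×17 + 8
17 = 2×8 + 1
8 = 8×1 + 0
gcd(1272, 4591) = 1, so the inverse exists.
Bézout: 1 = 151×4591 − 545×1272.
So 1272⁻¹ ≡ −545 ≡ 4046 (mod 4591).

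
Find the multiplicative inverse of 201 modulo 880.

521

880 = 4×201 + 76
201 = 2×76 + 49
76 = 1×49 + 27
49 = 1×27 + 22
27 = 1×22 + 5
22 = 4×5 + 2
5 = 2×2 + 1
2 = 2×1 + 0
gcd(201, 880) = 1, so the inverse exists.
Back-substitute for 1:
1 = 1×5 − 2×2
  = −2×22 + 9×5
  = 9×27 − 11×22
  = −11×49 + 20×27
  = 20×76 − 31×49
  = −31×201 + 82×76
  = 82×880 − 359×201
So 201⁻¹ ≡ −359 ≡ 521 (mod 880).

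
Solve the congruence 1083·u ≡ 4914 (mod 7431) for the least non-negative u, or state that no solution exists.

2310

gcd(1083, 7431) = 3, and 3 | 4914, so solutions exist.
Divide through by 3: 361·u ≡ 1638 mod 2477.
361⁻¹ ≡ 446 (mod 2477).
u ≡ 446·1638 ≡ 2310 (mod 2477).
The smallest non-negative solution is u = 2310.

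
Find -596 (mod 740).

144

-596 = -1×740 + 144, so -596 ≡ 144 (mod 740).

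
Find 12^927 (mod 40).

Compute successive squares:
927 in binary is 1110011111, i.e. 927 = 512 + 256 + 128 + 16 + 8 + 4 + 2 + 1.
12^1 ≡ 12 (mod 40)
12^2 ≡ 12^2 = 144 ≡ 24 (mod 40)
12^4 ≡ 24^2 = 576 ≡ 16 (mod 40)
12^8 ≡ 16^2 = 256 ≡ 16 (mod 40)
12^16 ≡ 16^2 = 256 ≡ 16 (mod 40)
12^32 ≡ 16^2 = 256 ≡ 16 (mod 40)
12^64 ≡ 16^2 = 256 ≡ 16 (mod 40)
12^128 ≡ 16^2 = 256 ≡ 16 (mod 40)
12^256 ≡ 16^2 = 256 ≡ 16 (mod 40)
12^512 ≡ 16^2 = 256 ≡ 16 (mod 40)
12^927 = 12^512 * 12^256 * 12^128 * 12^16 * 12^8 * 12^4 * 12^2 * 12^1 ≡ 16 * 16 * 16 * 16 * 16 * 16 * 24 * 12 (mod 40).
Accumulate the product:
16 * 16 = 256 ≡ 16
16 * 16 = 256 ≡ 16
16 * 16 = 256 ≡ 16
16 * 16 = 256 ≡ 16
16 * 16 = 256 ≡ 16
16 * 24 = 384 ≡ 24
24 * 12 = 288 ≡ 8

8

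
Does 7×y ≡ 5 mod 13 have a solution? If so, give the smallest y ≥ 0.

gcd(7, 13) = 1, so a unique solution mod 13 exists.
7⁻¹ ≡ 2 (mod 13).
y ≡ 2×5 ≡ 10 (mod 13).

10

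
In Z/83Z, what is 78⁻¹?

33

Run the extended Euclidean algorithm:
83 = 1×78 + 5
78 = 15×5 + 3
5 = 1×3 + 2
3 = 1×2 + 1
2 = 2×1 + 0
gcd(78, 83) = 1, so the inverse exists.
Bézout: 1 = −31×83 + 33×78.
So 78⁻¹ ≡ 33 (mod 83).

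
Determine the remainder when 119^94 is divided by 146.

145

94 in binary is 1011110, i.e. 94 = 64 + 16 + 8 + 4 + 2.
119^1 ≡ 119 (mod 146)
119^2 ≡ 119^2 = 14161 ≡ 145 (mod 146)
119^4 ≡ 145^2 = 21025 ≡ 1 (mod 146)
119^8 ≡ 1^2 = 1 (mod 146)
119^16 ≡ 1^2 = 1 (mod 146)
119^32 ≡ 1^2 = 1 (mod 146)
119^64 ≡ 1^2 = 1 (mod 146)
119^94 = 119^64 · 119^16 · 119^8 · 119^4 · 119^2 ≡ 1 · 1 · 1 · 1 · 145 (mod 146).
Accumulate the product:
1 · 1 = 1
1 · 1 = 1
1 · 1 = 1
1 · 145 = 145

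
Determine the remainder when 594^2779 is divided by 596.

488

594^1 ≡ 594 (mod 596)
594^2 ≡ 594^2 = 352836 ≡ 4 (mod 596)
594^4 ≡ 4^2 = 16 (mod 596)
594^8 ≡ 16^2 = 256 (mod 596)
594^16 ≡ 256^2 = 65536 ≡ 572 (mod 596)
594^32 ≡ 572^2 = 327184 ≡ 576 (mod 596)
594^64 ≡ 576^2 = 331776 ≡ 400 (mod 596)
594^128 ≡ 400^2 = 160000 ≡ 272 (mod 596)
594^256 ≡ 272^2 = 73984 ≡ 80 (mod 596)
594^512 ≡ 80^2 = 6400 ≡ 440 (mod 596)
594^1024 ≡ 440^2 = 193600 ≡ 496 (mod 596)
594^2048 ≡ 496^2 = 246016 ≡ 464 (mod 596)
594^2779 = 594^2048 × 594^512 × 594^128 × 594^64 × 594^16 × 594^8 × 594^2 × 594^1 ≡ 464 × 440 × 272 × 400 × 572 × 256 × 4 × 594 (mod 596).
Accumulate the product:
464 × 440 = 204160 ≡ 328
328 × 272 = 89216 ≡ 412
412 × 400 = 164800 ≡ 304
304 × 572 = 173888 ≡ 452
452 × 256 = 115712 ≡ 88
88 × 4 = 352
352 × 594 = 209088 ≡ 488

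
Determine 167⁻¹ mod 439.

439 = 2·167 + 105
167 = 1·105 + 62
105 = 1·62 + 43
62 = 1·43 + 19
43 = 2·19 + 5
19 = 3·5 + 4
5 = 1·4 + 1
4 = 4·1 + 0
gcd(167, 439) = 1, so the inverse exists.
Back-substitute for 1:
1 = 1·5 − 1·4
  = −1·19 + 4·5
  = 4·43 − 9·19
  = −9·62 + 13·43
  = 13·105 − 22·62
  = −22·167 + 35·105
  = 35·439 − 92·167
So 167⁻¹ ≡ −92 ≡ 347 (mod 439).

347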